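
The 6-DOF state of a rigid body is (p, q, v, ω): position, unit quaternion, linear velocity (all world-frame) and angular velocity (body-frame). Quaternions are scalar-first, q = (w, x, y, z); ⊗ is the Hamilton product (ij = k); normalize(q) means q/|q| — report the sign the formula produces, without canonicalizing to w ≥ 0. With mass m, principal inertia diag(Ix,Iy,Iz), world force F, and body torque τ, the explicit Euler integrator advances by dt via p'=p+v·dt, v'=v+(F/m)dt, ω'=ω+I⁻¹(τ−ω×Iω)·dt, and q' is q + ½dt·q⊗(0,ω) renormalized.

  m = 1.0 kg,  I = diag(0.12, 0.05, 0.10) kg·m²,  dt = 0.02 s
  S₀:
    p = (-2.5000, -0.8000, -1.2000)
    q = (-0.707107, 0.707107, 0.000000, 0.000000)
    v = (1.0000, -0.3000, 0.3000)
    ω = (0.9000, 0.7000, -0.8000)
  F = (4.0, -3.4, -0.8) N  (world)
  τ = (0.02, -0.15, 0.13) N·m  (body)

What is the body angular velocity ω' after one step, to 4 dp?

α = I⁻¹(τ − ω×Iω) = (0.4000, -2.7120, 1.7410)
ω' = ω + α·dt = (0.9080, 0.6458, -0.7652)

ω' = (0.9080, 0.6458, -0.7652)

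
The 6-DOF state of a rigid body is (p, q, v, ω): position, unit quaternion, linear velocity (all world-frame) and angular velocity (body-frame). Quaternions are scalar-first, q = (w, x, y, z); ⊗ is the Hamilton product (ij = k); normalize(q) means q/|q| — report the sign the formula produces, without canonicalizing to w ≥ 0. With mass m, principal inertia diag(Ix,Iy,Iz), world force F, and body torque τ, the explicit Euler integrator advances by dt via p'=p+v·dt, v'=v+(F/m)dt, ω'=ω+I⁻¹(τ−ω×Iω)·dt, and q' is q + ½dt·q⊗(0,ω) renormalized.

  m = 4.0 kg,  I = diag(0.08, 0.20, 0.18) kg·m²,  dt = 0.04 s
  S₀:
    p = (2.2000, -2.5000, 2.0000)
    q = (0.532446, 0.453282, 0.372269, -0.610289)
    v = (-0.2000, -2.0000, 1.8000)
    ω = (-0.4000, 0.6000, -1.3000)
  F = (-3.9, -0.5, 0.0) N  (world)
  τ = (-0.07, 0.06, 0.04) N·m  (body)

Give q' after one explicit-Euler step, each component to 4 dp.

2q̇ = q⊗(0,ω) = (-0.8354243, -0.3307547, 1.1528498, -0.2713030)
q' = normalize(q + ½dt·q⊗(0,ω)) = (0.5155, 0.4465, 0.3952, -0.6154)

q' = (0.5155, 0.4465, 0.3952, -0.6154)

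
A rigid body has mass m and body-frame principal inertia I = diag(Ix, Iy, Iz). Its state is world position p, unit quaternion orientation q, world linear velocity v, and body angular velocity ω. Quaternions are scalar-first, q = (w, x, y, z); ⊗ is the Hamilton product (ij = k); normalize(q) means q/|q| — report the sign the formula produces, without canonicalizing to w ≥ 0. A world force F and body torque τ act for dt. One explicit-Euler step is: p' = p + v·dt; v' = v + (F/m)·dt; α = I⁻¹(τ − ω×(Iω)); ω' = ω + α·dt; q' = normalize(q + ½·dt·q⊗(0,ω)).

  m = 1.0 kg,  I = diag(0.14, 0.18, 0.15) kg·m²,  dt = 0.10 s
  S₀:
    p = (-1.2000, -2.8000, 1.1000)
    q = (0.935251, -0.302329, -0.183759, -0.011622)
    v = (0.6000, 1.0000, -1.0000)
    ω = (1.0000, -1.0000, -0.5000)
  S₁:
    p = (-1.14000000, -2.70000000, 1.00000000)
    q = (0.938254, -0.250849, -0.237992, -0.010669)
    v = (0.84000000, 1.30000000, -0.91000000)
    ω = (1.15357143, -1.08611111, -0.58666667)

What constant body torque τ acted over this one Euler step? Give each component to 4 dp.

Δω = ω₁−ω₀ = (0.15357143, -0.08611111, -0.08666667)
gyro term ω₀×Iω₀ = (-0.0150, 0.0050, -0.0400)
τ = I·(Δω/dt) + ω₀×(Iω₀) = (0.2000, -0.1500, -0.1700)

τ = (0.2000, -0.1500, -0.1700)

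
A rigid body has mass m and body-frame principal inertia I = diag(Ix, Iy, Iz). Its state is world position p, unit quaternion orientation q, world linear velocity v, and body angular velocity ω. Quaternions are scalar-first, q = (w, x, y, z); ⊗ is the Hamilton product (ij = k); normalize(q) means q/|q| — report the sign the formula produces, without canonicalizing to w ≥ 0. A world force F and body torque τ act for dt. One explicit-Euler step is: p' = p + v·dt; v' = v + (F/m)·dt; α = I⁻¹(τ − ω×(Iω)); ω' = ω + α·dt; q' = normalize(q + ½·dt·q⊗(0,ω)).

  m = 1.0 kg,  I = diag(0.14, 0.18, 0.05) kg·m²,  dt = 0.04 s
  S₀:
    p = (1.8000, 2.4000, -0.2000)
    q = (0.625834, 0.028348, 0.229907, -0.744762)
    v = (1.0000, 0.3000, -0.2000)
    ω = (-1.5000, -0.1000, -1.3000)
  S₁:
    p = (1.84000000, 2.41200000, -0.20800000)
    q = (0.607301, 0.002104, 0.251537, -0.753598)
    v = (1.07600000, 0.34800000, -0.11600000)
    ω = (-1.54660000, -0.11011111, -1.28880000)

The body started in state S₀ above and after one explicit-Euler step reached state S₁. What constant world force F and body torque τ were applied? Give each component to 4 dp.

F = (1.9000, 1.2000, 2.1000)
τ = (-0.1800, 0.1300, 0.0200)

velocity change Δv = (0.07600000, 0.04800000, 0.08400000)
applied force F = (1.9000, 1.2000, 2.1000)
rate change Δω = (-0.04660000, -0.01011111, 0.01120000)
ω₀×(Iω₀) = (-0.0169, 0.1755, 0.0060)
applied torque τ = (-0.1800, 0.1300, 0.0200)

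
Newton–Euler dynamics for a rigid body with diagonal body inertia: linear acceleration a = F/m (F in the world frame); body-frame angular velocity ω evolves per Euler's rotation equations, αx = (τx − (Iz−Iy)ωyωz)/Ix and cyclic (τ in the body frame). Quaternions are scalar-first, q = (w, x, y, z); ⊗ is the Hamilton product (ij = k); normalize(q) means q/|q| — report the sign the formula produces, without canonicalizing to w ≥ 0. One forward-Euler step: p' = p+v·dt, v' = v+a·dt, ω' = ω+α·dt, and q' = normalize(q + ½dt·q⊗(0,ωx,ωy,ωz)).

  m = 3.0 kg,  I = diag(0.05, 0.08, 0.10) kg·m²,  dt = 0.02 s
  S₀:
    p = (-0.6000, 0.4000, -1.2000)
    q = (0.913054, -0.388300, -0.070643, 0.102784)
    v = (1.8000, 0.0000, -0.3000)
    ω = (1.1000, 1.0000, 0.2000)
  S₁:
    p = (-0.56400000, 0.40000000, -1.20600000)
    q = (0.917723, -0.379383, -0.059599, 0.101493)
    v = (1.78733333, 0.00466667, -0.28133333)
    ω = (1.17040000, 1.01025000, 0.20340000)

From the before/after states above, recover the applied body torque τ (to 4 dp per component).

Δω = ω₁−ω₀ = (0.07040000, 0.01025000, 0.00340000)
gyro term ω₀×Iω₀ = (0.0040, -0.0110, 0.0330)
τ = I·(Δω/dt) + ω₀×(Iω₀) = (0.1800, 0.0300, 0.0500)

τ = (0.1800, 0.0300, 0.0500)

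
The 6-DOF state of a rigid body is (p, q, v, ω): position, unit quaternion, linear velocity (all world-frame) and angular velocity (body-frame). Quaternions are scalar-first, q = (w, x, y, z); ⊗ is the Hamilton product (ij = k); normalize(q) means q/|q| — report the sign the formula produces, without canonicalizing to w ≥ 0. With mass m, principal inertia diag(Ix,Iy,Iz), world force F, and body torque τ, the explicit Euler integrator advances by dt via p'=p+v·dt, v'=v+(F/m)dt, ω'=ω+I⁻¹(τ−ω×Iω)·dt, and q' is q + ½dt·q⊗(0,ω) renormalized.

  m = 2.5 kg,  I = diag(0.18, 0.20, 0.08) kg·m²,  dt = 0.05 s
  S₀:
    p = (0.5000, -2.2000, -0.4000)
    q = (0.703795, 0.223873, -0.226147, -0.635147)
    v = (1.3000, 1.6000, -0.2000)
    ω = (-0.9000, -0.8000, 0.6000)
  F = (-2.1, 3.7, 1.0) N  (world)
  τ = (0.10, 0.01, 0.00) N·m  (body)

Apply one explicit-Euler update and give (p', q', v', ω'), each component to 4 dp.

p' = (0.5650, -2.1200, -0.4100)
q' = (0.7134, 0.1918, -0.2292, -0.6338)
v' = (1.2580, 1.6740, -0.1800)
ω' = (-0.8882, -0.7840, 0.5910)

α = I⁻¹(τ − ω×Iω) = (0.2356, 0.3200, -0.1800)
new body rate ω' = (-0.8882, -0.7840, 0.5910)
2q̇ = q⊗(0,ω) = (0.4016563, -1.2772213, -0.1257275, 0.0396463)
updated quaternion q' = (0.7134, 0.1918, -0.2292, -0.6338)
p' = p + v·dt = (0.5650, -2.1200, -0.4100)
v' = v + a·dt = (1.2580, 1.6740, -0.1800)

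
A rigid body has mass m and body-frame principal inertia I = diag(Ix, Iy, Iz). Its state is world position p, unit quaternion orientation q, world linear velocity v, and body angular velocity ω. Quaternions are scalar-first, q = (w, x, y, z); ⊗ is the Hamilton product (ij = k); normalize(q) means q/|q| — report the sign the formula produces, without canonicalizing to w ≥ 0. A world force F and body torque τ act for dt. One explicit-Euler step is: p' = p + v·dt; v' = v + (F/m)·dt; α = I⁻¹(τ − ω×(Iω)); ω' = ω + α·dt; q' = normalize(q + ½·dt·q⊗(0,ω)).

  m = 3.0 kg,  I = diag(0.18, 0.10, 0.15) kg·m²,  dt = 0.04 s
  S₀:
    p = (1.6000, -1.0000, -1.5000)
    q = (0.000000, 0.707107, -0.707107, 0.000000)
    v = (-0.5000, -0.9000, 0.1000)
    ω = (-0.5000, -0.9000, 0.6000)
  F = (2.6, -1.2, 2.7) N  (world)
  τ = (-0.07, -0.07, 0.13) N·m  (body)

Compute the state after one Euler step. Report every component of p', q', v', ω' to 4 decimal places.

p' = (1.5800, -1.0360, -1.4960)
q' = (-0.0057, 0.6984, -0.7154, -0.0198)
v' = (-0.4653, -0.9160, 0.1360)
ω' = (-0.5096, -0.9244, 0.6443)

new position p' = (1.5800, -1.0360, -1.4960)
new velocity v' = (-0.4653, -0.9160, 0.1360)
gyro term ω×Iω = (-0.0270, -0.0090, -0.0360)
angular accel α = (-0.2389, -0.6100, 1.1067)
ω' = ω + α·dt = (-0.5096, -0.9244, 0.6443)
Hamilton product q⊗(0,ω) = (-0.2828428, -0.4242642, -0.4242642, -0.9899498)
q' = normalize(q + ½dt·q⊗(0,ω)) = (-0.0057, 0.6984, -0.7154, -0.0198)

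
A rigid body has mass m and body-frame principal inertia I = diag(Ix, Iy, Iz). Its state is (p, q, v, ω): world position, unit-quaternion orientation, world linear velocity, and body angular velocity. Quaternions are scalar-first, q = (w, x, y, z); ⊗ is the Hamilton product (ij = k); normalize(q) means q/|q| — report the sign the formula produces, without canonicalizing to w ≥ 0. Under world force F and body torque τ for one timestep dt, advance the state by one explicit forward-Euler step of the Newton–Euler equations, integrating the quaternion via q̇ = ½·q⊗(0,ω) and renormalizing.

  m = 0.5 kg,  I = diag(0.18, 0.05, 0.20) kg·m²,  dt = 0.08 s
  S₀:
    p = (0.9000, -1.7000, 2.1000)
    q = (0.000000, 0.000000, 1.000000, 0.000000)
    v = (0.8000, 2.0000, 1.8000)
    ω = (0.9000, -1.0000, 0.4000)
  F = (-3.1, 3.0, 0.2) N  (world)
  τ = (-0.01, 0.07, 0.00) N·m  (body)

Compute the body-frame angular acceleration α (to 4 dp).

gyro term ω×Iω = (-0.0600, -0.0072, 0.1170)
angular accel α = (0.2778, 1.5440, -0.5850)

α = (0.2778, 1.5440, -0.5850)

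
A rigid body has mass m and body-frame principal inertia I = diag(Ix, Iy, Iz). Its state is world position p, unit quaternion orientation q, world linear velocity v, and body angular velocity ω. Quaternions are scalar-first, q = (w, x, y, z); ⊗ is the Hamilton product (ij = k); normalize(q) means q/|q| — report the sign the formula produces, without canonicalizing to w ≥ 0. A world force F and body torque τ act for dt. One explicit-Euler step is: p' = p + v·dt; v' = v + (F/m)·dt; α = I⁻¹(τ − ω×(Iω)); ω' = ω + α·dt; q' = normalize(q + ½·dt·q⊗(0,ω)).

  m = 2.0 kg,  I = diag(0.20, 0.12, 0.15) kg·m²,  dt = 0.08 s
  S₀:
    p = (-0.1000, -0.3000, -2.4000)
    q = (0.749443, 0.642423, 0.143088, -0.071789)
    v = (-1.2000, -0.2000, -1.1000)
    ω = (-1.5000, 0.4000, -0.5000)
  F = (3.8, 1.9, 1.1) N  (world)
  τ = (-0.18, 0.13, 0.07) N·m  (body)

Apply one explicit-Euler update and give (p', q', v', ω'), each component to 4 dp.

precession coupling ω×(Iω) = (-0.0060, 0.0375, 0.0480)
α = I⁻¹(τ − ω×Iω) = (-0.8700, 0.7708, 0.1467)
ω + α·dt = (-1.5696, 0.4617, -0.4883)
Hamilton product q⊗(0,ω) = (0.8705048, -1.1669929, 0.7286722, 0.0968797)
updated quaternion q' = (0.7826, 0.5945, 0.1719, -0.0678)
linear accel F/m = (1.9000, 0.9500, 0.5500)
p' = p + v·dt = (-0.1960, -0.3160, -2.4880)
v + (F/m)dt = (-1.0480, -0.1240, -1.0560)

p' = (-0.1960, -0.3160, -2.4880)
q' = (0.7826, 0.5945, 0.1719, -0.0678)
v' = (-1.0480, -0.1240, -1.0560)
ω' = (-1.5696, 0.4617, -0.4883)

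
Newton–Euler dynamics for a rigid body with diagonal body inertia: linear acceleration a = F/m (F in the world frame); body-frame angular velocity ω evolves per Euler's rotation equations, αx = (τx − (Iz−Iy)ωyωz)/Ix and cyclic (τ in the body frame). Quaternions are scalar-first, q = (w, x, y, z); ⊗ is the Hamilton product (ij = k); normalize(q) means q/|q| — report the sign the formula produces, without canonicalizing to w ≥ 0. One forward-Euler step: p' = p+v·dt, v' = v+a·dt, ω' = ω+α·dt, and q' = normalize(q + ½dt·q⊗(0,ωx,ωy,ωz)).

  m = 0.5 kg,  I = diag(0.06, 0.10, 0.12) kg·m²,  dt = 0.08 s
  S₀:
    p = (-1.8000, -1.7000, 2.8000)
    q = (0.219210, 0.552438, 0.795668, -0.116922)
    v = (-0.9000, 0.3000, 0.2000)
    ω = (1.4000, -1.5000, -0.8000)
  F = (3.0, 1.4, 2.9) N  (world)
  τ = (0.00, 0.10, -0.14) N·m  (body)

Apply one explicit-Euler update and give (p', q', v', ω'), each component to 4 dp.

linear accel F/m = (6.0000, 2.8000, 5.8000)
new position p' = (-1.8720, -1.6760, 2.8160)
v' = v + a·dt = (-0.4200, 0.5240, 0.6640)
ω×(Iω) gyroscopic = (0.0240, 0.0672, -0.0840)
angular accel α = (-0.4000, 0.3280, -0.4667)
new body rate ω' = (1.3680, -1.4738, -0.8373)
q⊗(0,ω) = (0.3265512, -0.5050234, -0.0505554, -2.1179602)
q + ½dt·q⊗(0,ω), renormalized = (0.2314, 0.5302, 0.7906, -0.2009)

p' = (-1.8720, -1.6760, 2.8160)
q' = (0.2314, 0.5302, 0.7906, -0.2009)
v' = (-0.4200, 0.5240, 0.6640)
ω' = (1.3680, -1.4738, -0.8373)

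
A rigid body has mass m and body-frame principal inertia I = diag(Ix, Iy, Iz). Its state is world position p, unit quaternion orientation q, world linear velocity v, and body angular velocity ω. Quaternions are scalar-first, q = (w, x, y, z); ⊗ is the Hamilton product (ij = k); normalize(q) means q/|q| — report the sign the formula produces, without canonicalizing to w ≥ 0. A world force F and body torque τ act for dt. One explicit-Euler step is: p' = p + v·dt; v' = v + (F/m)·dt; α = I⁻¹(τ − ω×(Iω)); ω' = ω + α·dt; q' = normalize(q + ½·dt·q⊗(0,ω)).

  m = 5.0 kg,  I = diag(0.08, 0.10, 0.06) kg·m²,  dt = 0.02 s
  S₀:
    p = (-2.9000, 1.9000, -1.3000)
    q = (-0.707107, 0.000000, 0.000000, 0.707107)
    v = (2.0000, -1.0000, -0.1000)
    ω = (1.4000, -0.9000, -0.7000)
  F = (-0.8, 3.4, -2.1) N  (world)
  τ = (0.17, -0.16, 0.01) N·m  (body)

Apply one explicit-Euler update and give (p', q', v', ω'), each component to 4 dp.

linear accel F/m = (-0.1600, 0.6800, -0.4200)
new position p' = (-2.8600, 1.8800, -1.3020)
new velocity v' = (1.9968, -0.9864, -0.1084)
angular accel α = (2.4400, -1.4040, 0.5867)
ω' = ω + α·dt = (1.4488, -0.9281, -0.6883)
Hamilton product q⊗(0,ω) = (0.4949749, -0.3535535, 1.6263461, 0.4949749)
q' = normalize(q + ½dt·q⊗(0,ω)) = (-0.7020, -0.0035, 0.0163, 0.7119)

p' = (-2.8600, 1.8800, -1.3020)
q' = (-0.7020, -0.0035, 0.0163, 0.7119)
v' = (1.9968, -0.9864, -0.1084)
ω' = (1.4488, -0.9281, -0.6883)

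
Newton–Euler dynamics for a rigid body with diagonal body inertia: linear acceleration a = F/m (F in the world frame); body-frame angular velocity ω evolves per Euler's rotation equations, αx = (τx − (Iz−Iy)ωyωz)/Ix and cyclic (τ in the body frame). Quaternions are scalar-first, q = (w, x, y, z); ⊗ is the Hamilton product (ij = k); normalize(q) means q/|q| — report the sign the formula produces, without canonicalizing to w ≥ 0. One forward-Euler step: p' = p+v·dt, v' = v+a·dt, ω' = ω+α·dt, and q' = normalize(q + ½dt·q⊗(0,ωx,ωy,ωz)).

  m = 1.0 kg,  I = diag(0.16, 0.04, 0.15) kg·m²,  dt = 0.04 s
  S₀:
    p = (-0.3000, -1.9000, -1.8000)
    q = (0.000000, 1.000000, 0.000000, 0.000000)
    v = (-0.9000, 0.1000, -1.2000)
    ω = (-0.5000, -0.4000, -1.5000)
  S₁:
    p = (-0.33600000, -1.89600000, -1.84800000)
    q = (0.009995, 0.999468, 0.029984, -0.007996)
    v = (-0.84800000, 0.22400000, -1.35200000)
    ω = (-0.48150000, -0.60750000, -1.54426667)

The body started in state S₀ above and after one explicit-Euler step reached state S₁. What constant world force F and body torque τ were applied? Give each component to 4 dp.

F = (1.3000, 3.1000, -3.8000)
τ = (0.1400, -0.2000, -0.1900)

v₁ − v₀ = (0.05200000, 0.12400000, -0.15200000)
m·(v₁−v₀)/dt = (1.3000, 3.1000, -3.8000)
rate change Δω = (0.01850000, -0.20750000, -0.04426667)
τ = I·(Δω/dt) + ω₀×(Iω₀) = (0.1400, -0.2000, -0.1900)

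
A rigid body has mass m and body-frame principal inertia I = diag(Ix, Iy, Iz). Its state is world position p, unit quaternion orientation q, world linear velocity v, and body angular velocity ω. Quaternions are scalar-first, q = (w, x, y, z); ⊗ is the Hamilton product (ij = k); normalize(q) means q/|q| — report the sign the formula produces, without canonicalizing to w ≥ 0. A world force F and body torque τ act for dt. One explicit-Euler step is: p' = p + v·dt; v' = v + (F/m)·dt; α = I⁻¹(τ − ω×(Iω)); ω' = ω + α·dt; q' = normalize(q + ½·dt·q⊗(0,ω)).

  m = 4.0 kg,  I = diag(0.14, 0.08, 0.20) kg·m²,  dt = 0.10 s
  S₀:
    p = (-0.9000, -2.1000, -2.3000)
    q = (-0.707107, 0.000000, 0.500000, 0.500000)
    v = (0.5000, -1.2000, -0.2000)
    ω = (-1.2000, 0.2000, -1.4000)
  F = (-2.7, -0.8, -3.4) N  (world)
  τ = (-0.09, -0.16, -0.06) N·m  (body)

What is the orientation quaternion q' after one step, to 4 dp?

q' = (-0.6742, 0.0024, 0.4610, 0.5770)

q⊗(0,ω) = (0.6000000, 0.0485284, -0.7414214, 1.5899498)
q + ½dt·q⊗(0,ω), renormalized = (-0.6742, 0.0024, 0.4610, 0.5770)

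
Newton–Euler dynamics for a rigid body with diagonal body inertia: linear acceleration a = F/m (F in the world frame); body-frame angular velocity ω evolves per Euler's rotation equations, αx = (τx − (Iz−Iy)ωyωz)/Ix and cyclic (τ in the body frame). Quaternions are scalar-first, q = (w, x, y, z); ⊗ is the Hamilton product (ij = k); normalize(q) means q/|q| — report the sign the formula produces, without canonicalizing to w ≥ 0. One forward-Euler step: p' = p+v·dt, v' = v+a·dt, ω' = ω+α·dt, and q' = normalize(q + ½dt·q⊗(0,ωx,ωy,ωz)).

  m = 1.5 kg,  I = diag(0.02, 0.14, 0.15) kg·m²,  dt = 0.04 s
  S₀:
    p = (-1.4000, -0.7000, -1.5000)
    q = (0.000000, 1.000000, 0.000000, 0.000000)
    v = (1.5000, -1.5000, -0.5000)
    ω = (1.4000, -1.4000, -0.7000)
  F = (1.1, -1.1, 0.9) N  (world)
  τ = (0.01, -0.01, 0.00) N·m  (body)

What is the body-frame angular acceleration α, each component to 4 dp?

α = (0.0100, -0.9814, 1.5680)

gyro term ω×Iω = (0.0098, 0.1274, -0.2352)
α = I⁻¹(τ − ω×Iω) = (0.0100, -0.9814, 1.5680)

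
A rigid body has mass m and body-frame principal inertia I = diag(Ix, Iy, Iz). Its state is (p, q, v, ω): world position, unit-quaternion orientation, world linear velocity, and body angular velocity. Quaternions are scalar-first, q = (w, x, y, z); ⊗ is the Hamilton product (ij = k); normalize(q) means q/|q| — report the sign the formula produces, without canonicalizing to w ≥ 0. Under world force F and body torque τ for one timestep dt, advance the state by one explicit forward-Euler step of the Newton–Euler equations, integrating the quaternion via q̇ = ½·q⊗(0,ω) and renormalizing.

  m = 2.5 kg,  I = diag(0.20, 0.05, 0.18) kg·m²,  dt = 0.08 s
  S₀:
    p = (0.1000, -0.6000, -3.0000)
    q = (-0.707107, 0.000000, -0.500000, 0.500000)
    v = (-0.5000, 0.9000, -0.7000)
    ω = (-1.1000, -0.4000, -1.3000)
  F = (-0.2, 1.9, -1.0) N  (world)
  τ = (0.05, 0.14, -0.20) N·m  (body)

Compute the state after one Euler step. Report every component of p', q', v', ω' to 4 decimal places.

(τ − ω×Iω)/I = (-0.0880, 2.2280, -0.7444)
ω + α·dt = (-1.1070, -0.2218, -1.3596)
2q̇ = q⊗(0,ω) = (0.4500000, 1.6278177, -0.2671572, 0.3692391)
q + ½dt·q⊗(0,ω), renormalized = (-0.6874, 0.0650, -0.5094, 0.5135)
linear accel F/m = (-0.0800, 0.7600, -0.4000)
p + v·dt = (0.0600, -0.5280, -3.0560)
v + (F/m)dt = (-0.5064, 0.9608, -0.7320)

p' = (0.0600, -0.5280, -3.0560)
q' = (-0.6874, 0.0650, -0.5094, 0.5135)
v' = (-0.5064, 0.9608, -0.7320)
ω' = (-1.1070, -0.2218, -1.3596)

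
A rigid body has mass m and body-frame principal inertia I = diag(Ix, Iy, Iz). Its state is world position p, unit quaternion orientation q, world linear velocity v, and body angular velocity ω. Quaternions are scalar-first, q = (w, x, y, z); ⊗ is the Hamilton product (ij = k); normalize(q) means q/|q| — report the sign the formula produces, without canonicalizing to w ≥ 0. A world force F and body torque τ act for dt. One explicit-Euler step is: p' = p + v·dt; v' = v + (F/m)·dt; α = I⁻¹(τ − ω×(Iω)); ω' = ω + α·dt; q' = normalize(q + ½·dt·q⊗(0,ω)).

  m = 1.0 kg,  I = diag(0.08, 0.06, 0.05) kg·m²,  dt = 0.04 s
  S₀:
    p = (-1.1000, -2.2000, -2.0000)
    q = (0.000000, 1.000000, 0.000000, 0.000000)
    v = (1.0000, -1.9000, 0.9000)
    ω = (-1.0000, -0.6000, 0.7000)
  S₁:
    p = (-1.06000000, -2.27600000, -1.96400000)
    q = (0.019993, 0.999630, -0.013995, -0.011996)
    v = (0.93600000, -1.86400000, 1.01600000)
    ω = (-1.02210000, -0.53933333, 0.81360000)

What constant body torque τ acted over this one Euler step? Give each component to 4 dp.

τ = (-0.0400, 0.0700, 0.1300)

ω₁ − ω₀ = (-0.02210000, 0.06066667, 0.11360000)
precession coupling = (0.0042, -0.0210, -0.0120)
I·α + gyro = (-0.0400, 0.0700, 0.1300)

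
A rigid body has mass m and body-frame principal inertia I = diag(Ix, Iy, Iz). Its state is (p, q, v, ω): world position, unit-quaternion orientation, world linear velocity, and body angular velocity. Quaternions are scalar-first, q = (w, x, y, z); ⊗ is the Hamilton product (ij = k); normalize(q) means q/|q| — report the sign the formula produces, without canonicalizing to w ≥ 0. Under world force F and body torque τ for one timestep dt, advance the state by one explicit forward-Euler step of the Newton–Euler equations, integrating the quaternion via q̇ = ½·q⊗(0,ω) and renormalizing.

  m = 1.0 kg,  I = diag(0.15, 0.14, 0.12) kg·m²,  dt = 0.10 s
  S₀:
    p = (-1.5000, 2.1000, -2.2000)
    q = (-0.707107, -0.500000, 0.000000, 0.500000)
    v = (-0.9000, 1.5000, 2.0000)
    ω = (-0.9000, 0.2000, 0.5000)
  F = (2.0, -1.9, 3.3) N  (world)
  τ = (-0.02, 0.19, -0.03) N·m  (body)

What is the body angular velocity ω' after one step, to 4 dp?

α = I⁻¹(τ − ω×Iω) = (-0.1200, 1.4536, -0.2650)
ω' = ω + α·dt = (-0.9120, 0.3454, 0.4735)

ω' = (-0.9120, 0.3454, 0.4735)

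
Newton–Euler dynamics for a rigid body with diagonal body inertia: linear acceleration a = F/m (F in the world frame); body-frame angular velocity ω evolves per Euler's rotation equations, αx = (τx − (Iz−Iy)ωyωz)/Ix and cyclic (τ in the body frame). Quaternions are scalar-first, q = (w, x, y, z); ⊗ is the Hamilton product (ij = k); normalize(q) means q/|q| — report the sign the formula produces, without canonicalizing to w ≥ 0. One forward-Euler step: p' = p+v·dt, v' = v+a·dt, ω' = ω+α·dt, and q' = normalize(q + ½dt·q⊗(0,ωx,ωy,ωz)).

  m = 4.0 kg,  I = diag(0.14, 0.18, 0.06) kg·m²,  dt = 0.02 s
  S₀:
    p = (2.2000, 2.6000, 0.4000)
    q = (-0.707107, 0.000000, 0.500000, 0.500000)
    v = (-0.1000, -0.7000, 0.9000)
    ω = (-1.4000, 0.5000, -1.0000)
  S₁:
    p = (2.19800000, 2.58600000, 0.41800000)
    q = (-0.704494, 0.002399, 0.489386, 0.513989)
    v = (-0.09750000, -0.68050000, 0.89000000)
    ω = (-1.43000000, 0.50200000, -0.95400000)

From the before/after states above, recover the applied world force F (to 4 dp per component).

v₁ − v₀ = (0.00250000, 0.01950000, -0.01000000)
m·(v₁−v₀)/dt = (0.5000, 3.9000, -2.0000)

F = (0.5000, 3.9000, -2.0000)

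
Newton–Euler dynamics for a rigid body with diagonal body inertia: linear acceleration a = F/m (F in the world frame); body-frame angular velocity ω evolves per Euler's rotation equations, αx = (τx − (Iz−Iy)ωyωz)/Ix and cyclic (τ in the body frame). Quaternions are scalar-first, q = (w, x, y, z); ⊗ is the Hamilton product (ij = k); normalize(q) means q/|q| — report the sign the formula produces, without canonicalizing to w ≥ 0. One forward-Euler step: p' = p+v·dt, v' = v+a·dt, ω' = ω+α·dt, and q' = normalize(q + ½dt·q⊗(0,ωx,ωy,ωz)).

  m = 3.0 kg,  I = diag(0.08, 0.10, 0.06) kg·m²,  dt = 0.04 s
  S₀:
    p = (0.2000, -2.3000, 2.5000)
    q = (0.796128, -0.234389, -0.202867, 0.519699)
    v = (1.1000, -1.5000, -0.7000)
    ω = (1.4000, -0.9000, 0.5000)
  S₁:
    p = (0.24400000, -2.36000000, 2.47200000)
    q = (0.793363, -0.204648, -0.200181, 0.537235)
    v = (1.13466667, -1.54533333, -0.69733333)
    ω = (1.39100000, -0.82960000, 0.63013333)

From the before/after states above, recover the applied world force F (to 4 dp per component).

Δv = v₁−v₀ = (0.03466667, -0.04533333, 0.00266667)
applied force F = (2.6000, -3.4000, 0.2000)

F = (2.6000, -3.4000, 0.2000)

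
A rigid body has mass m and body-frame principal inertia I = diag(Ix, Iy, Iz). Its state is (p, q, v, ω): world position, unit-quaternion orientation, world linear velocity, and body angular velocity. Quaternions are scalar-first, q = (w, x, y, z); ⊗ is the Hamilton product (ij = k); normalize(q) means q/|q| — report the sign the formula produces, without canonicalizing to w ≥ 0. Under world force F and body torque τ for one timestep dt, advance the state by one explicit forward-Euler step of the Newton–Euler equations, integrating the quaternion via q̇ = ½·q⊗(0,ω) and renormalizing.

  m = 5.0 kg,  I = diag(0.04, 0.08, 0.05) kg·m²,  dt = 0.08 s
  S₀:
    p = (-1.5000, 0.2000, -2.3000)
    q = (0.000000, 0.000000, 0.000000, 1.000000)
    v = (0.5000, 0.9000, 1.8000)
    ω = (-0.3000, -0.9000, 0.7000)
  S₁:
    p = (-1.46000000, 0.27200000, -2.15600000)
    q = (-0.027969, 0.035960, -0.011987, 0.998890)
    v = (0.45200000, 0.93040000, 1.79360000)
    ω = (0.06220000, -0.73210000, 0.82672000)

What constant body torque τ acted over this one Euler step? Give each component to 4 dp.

τ = (0.2000, 0.1700, 0.0900)

ω₁ − ω₀ = (0.36220000, 0.16790000, 0.12672000)
ω₀×(Iω₀) = (0.0189, 0.0021, 0.0108)
applied torque τ = (0.2000, 0.1700, 0.0900)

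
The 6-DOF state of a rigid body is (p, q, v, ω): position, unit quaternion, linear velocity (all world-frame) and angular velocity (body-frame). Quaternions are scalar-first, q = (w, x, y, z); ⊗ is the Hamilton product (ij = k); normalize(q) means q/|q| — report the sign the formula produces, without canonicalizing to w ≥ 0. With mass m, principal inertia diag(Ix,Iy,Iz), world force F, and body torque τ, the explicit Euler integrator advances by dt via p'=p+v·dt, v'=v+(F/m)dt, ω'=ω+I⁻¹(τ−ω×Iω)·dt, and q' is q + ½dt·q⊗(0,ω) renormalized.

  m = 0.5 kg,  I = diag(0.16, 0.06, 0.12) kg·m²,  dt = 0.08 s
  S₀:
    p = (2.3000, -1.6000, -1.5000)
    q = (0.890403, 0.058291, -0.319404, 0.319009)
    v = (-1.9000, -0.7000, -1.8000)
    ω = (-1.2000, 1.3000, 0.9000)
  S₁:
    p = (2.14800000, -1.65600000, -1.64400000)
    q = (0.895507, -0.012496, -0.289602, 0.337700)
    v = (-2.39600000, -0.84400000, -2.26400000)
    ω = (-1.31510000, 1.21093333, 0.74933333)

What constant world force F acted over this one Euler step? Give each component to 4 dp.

v₁ − v₀ = (-0.49600000, -0.14400000, -0.46400000)
applied force F = (-3.1000, -0.9000, -2.9000)

F = (-3.1000, -0.9000, -2.9000)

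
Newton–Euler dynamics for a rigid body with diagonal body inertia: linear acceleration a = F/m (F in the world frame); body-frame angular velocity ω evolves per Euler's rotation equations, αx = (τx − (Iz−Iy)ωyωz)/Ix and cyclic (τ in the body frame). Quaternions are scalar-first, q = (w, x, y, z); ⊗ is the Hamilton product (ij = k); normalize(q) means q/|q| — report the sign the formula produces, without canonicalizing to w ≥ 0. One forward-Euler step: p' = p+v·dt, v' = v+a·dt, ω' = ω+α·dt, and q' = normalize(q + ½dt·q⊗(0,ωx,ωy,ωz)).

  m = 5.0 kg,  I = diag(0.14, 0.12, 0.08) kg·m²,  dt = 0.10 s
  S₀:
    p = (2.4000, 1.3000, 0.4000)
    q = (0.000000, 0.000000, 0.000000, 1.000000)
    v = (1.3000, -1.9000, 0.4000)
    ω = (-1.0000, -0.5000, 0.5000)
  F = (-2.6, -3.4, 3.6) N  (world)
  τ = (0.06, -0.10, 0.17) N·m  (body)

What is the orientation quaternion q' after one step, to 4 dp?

q' = (-0.0250, 0.0250, -0.0499, 0.9981)

2q̇ = q⊗(0,ω) = (-0.5000000, 0.5000000, -1.0000000, 0.0000000)
q' = normalize(q + ½dt·q⊗(0,ω)) = (-0.0250, 0.0250, -0.0499, 0.9981)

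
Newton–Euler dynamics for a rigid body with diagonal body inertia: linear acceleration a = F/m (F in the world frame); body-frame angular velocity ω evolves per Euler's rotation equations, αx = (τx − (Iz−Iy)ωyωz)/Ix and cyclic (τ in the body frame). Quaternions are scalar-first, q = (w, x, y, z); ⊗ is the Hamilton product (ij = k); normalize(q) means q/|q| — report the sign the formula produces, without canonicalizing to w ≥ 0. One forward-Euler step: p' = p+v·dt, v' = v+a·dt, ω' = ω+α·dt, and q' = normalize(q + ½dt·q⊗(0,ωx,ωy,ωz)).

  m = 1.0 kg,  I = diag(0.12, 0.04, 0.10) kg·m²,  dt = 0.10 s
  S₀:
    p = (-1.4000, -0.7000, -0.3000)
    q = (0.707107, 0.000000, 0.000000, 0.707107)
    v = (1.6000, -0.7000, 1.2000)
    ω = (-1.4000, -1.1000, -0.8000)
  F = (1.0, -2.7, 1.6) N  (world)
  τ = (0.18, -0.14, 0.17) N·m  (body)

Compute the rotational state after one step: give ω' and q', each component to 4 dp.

ω' = (-1.2940, -1.5060, -0.5068)
q' = (0.7319, -0.0106, -0.0880, 0.6756)

α = I⁻¹(τ − ω×Iω) = (1.0600, -4.0600, 2.9320)
new body rate ω' = (-1.2940, -1.5060, -0.5068)
Hamilton product q⊗(0,ω) = (0.5656856, -0.2121321, -1.7677675, -0.5656856)
q' = normalize(q + ½dt·q⊗(0,ω)) = (0.7319, -0.0106, -0.0880, 0.6756)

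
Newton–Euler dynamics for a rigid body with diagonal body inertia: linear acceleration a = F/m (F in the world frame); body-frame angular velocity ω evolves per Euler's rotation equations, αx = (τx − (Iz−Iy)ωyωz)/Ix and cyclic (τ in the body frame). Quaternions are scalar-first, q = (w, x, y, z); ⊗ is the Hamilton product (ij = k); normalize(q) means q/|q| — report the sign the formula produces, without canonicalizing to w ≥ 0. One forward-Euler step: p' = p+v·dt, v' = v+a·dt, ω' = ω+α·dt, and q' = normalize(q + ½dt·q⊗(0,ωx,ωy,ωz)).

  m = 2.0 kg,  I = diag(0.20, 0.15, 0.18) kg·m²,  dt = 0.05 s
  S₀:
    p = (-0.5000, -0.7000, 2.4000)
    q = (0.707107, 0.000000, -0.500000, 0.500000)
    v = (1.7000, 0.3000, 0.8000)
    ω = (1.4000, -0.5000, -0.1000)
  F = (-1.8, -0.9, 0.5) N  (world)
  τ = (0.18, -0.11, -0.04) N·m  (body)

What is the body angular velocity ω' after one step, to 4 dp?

ω' = (1.4446, -0.5357, -0.1208)

precession coupling ω×(Iω) = (0.0015, -0.0028, 0.0350)
(τ − ω×Iω)/I = (0.8925, -0.7147, -0.4167)
ω + α·dt = (1.4446, -0.5357, -0.1208)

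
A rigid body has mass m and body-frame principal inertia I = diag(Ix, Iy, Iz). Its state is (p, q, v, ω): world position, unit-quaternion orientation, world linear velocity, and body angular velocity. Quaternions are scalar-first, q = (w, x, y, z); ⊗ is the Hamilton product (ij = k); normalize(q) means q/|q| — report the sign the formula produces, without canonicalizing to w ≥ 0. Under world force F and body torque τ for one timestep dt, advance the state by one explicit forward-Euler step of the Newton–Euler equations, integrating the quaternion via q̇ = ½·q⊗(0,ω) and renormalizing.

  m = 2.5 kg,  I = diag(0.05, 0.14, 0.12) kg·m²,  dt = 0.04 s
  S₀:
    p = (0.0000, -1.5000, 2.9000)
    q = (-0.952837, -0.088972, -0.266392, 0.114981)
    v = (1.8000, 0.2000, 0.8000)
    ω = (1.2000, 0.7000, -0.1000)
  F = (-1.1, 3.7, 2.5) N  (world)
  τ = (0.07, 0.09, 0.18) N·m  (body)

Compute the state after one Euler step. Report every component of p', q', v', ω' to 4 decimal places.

p' = (0.0720, -1.4920, 2.9320)
q' = (-0.9464, -0.1129, -0.2770, 0.1220)
v' = (1.7824, 0.2592, 0.8400)
ω' = (1.2549, 0.7233, -0.0652)

new position p' = (0.0720, -1.4920, 2.9320)
v' = v + a·dt = (1.7824, 0.2592, 0.8400)
gyro term ω×Iω = (0.0014, 0.0084, 0.0756)
α = I⁻¹(τ − ω×Iω) = (1.3720, 0.5829, 0.8700)
ω' = ω + α·dt = (1.2549, 0.7233, -0.0652)
q⊗(0,ω) = (0.3047389, -1.1972519, -0.5379059, 0.3526737)
updated quaternion q' = (-0.9464, -0.1129, -0.2770, 0.1220)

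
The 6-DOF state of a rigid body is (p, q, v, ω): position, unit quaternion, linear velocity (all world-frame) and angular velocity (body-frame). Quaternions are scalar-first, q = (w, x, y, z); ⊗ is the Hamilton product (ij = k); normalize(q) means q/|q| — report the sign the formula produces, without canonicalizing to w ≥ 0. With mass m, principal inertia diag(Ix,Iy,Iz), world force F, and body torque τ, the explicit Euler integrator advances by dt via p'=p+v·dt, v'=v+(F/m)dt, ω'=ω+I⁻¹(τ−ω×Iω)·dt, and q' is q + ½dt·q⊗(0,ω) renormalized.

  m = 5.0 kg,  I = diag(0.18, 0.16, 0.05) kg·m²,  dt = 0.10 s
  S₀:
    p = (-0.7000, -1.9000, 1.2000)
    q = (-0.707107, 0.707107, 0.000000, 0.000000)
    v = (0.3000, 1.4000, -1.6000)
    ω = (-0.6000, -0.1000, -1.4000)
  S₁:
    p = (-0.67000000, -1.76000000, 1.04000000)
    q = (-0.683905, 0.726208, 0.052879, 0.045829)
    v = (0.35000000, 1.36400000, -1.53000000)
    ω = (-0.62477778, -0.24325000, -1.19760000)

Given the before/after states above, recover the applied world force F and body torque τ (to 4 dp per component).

F = (2.5000, -1.8000, 3.5000)
τ = (-0.0600, -0.1200, 0.1000)

v₁ − v₀ = (0.05000000, -0.03600000, 0.07000000)
m·(v₁−v₀)/dt = (2.5000, -1.8000, 3.5000)
ω₁ − ω₀ = (-0.02477778, -0.14325000, 0.20240000)
ω₀×(Iω₀) = (-0.0154, 0.1092, -0.0012)
τ = I·(Δω/dt) + ω₀×(Iω₀) = (-0.0600, -0.1200, 0.1000)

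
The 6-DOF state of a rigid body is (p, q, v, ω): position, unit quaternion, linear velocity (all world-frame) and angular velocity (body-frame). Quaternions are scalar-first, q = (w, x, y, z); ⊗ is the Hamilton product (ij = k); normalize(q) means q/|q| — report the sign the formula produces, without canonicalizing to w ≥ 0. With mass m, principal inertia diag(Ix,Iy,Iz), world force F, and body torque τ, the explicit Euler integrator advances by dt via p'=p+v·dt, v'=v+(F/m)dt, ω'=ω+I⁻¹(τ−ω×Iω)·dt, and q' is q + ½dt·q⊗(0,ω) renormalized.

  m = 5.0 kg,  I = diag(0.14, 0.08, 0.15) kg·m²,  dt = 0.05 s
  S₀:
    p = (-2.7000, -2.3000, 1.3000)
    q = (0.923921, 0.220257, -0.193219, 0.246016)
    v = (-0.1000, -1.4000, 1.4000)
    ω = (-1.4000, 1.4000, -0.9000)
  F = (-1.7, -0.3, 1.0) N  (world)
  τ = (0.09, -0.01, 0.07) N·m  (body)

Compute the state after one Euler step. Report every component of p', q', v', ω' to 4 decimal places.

p' = (-2.7050, -2.3700, 1.3700)
q' = (0.9425, 0.1834, -0.1643, 0.2258)
v' = (-0.1170, -1.4030, 1.4100)
ω' = (-1.3364, 1.4016, -0.9159)

p + v·dt = (-2.7050, -2.3700, 1.3700)
v' = v + a·dt = (-0.1170, -1.4030, 1.4100)
(τ − ω×Iω)/I = (1.2729, 0.0325, -0.3173)
new body rate ω' = (-1.3364, 1.4016, -0.9159)
2q̇ = q⊗(0,ω) = (0.8002808, -1.4640147, 1.1472983, -0.7936757)
q + ½dt·q⊗(0,ω), renormalized = (0.9425, 0.1834, -0.1643, 0.2258)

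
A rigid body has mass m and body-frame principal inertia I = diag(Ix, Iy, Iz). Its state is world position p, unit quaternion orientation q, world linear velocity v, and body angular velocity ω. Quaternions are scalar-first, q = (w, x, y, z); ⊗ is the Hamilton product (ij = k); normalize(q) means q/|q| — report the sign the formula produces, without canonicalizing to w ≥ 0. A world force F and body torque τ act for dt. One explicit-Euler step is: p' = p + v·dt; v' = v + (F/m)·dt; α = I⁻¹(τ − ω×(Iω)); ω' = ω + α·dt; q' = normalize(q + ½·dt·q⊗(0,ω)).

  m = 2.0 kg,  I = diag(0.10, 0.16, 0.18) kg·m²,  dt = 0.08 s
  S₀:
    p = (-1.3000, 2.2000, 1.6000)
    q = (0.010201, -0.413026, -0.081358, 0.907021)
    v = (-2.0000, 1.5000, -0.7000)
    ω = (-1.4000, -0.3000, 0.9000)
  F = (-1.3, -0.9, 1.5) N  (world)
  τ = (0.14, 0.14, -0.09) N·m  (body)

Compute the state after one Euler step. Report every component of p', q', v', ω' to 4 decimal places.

p + v·dt = (-1.4600, 2.3200, 1.5440)
v + (F/m)dt = (-2.0520, 1.4640, -0.6400)
angular accel α = (1.4540, 0.2450, -0.6400)
new body rate ω' = (-1.2837, -0.2804, 0.8488)
Hamilton product q⊗(0,ω) = (-1.4189627, 0.1846027, -0.9011663, 0.0191875)
q' = normalize(q + ½dt·q⊗(0,ω)) = (-0.0465, -0.4047, -0.1171, 0.9057)

p' = (-1.4600, 2.3200, 1.5440)
q' = (-0.0465, -0.4047, -0.1171, 0.9057)
v' = (-2.0520, 1.4640, -0.6400)
ω' = (-1.2837, -0.2804, 0.8488)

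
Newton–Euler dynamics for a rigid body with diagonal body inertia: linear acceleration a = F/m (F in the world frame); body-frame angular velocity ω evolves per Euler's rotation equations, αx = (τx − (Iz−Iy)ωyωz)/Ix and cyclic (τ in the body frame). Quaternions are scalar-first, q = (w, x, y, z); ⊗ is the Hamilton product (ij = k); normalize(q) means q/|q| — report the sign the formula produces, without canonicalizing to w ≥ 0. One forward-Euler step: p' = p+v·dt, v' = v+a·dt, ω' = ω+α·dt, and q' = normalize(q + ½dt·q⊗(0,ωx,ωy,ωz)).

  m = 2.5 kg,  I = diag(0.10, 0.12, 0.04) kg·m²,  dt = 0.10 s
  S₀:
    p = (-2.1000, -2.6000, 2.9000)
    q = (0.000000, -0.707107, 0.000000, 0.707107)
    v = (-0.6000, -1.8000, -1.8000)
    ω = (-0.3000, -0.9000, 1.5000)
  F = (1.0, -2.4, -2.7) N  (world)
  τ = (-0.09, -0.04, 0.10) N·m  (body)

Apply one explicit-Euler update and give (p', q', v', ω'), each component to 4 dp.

p' = p + v·dt = (-2.1600, -2.7800, 2.7200)
new velocity v' = (-0.5600, -1.8960, -1.9080)
gyro term ω×Iω = (0.1080, -0.0270, 0.0054)
(τ − ω×Iω)/I = (-1.9800, -0.1083, 2.3650)
ω + α·dt = (-0.4980, -0.9108, 1.7365)
2q̇ = q⊗(0,ω) = (-1.2727926, 0.6363963, 0.8485284, 0.6363963)
q + ½dt·q⊗(0,ω), renormalized = (-0.0634, -0.6726, 0.0423, 0.7360)

p' = (-2.1600, -2.7800, 2.7200)
q' = (-0.0634, -0.6726, 0.0423, 0.7360)
v' = (-0.5600, -1.8960, -1.9080)
ω' = (-0.4980, -0.9108, 1.7365)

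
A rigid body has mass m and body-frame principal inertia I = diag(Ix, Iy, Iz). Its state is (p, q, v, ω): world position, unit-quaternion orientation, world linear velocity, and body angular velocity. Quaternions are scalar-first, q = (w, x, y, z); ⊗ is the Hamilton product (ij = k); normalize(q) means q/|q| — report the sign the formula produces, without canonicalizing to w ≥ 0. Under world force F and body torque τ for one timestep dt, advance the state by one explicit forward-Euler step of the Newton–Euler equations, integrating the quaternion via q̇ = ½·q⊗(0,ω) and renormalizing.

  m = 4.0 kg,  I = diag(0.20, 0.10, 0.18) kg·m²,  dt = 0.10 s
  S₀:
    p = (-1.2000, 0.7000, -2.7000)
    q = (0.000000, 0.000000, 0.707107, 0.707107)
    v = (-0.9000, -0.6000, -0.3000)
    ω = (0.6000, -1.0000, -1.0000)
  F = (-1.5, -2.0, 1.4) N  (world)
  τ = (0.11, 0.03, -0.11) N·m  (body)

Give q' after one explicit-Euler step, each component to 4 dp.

q' = (0.0705, 0.0000, 0.7262, 0.6839)

q⊗(0,ω) = (1.4142140, 0.0000000, 0.4242642, -0.4242642)
q' = normalize(q + ½dt·q⊗(0,ω)) = (0.0705, 0.0000, 0.7262, 0.6839)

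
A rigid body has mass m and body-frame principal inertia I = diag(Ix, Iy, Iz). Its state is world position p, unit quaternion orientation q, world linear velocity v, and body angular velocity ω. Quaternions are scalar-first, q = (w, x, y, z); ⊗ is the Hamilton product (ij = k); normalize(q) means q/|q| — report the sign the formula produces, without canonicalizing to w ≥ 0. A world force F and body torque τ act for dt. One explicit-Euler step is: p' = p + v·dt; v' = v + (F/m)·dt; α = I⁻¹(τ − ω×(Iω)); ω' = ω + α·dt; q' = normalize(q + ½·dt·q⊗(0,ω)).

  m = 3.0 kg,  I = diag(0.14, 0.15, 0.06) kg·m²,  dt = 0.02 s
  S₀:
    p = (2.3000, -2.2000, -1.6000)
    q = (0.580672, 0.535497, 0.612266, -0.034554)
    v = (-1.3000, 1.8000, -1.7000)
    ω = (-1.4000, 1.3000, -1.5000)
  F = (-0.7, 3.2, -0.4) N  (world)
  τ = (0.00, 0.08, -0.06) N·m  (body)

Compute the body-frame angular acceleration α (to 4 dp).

gyro term ω×Iω = (0.1755, 0.1680, -0.0182)
(τ − ω×Iω)/I = (-1.2536, -0.5867, -0.6967)

α = (-1.2536, -0.5867, -0.6967)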